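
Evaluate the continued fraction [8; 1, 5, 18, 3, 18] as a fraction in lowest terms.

53919/6103

Using pₖ = aₖpₖ₋₁ + pₖ₋₂ and qₖ = aₖqₖ₋₁ + qₖ₋₂:
  k=0: a=8, p=8, q=1
  k=1: a=1, p=9, q=1
  k=2: a=5, p=53, q=6
  k=3: a=18, p=963, q=109
  k=4: a=3, p=2942, q=333
  k=5: a=18, p=53919, q=6103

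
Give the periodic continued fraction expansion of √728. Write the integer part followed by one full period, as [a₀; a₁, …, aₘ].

a₀ = ⌊√728⌋ = 26.
With m₀=0, d₀=1 and mₖ₊₁ = dₖaₖ − mₖ, dₖ₊₁ = (n − mₖ₊₁²)/dₖ, aₖ₊₁ = ⌊(a₀+mₖ₊₁)/dₖ₊₁⌋:
  k=1: m=26, d=52, a=1
  k=2: m=26, d=1, a=52
d=1 and a=2a₀=52 at k=2, so the next step gives (m, d) = (26, 52) again — its k=1 value — and the period has length 2.

[26; 1, 52]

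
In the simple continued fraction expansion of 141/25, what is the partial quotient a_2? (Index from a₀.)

1

141 = 5·25 + 16   →  a_0 = 5
25 = 1·16 + 9   →  a_1 = 1
16 = 1·9 + 7   →  a_2 = 1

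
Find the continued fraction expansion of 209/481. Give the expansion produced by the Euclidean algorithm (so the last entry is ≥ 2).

209 = 0*481 + 209
481 = 2*209 + 63
209 = 3*63 + 20
63 = 3*20 + 3
20 = 6*3 + 2
3 = 1*2 + 1
2 = 2*1 + 0  (stop)
So 209/481 = [0; 2, 3, 3, 6, 1, 2].

[0; 2, 3, 3, 6, 1, 2]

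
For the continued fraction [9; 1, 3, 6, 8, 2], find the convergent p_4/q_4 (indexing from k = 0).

1991/204

Using pₖ = aₖpₖ₋₁ + pₖ₋₂, qₖ = aₖqₖ₋₁ + qₖ₋₂ (with p₋₁=1, p₋₂=0, q₋₁=0, q₋₂=1):
  k=0: a=9, p=9, q=1
  k=1: a=1, p=10, q=1
  k=2: a=3, p=39, q=4
  k=3: a=6, p=244, q=25
  k=4: a=8, p=1991, q=204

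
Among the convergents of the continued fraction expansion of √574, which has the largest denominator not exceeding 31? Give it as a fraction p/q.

575/24

√574 = [23; 1, 22, 1, 46, …] (period length 4).
Convergents:
  p_0/q_0 = 23/1
  p_1/q_1 = 24/1
  p_2/q_2 = 551/23
  p_3/q_3 = 575/24
  p_4/q_4 = 27001/1127
q_3 = 24 ≤ 31 < 1127 = q_4, so the answer is 575/24.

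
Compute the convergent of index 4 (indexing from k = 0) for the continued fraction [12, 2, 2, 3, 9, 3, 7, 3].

1961/158

Using pₖ = aₖpₖ₋₁ + pₖ₋₂, qₖ = aₖqₖ₋₁ + qₖ₋₂ (with p₋₁=1, p₋₂=0, q₋₁=0, q₋₂=1):
  k=0: a=12, p=12, q=1
  k=1: a=2, p=25, q=2
  k=2: a=2, p=62, q=5
  k=3: a=3, p=211, q=17
  k=4: a=9, p=1961, q=158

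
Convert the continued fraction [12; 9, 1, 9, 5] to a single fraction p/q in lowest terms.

6111/505

Fold from the inside: start with 5/1.
  9 + 1/5 = 46/5
  1 + 5/46 = 51/46
  9 + 46/51 = 505/51
  12 + 51/505 = 6111/505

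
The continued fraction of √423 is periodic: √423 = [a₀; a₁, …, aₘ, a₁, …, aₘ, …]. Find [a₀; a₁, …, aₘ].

[20; 1, 1, 3, 4, 3, 1, 1, 40]

a₀ = ⌊√423⌋ = 20.
With m₀=0, d₀=1 and mₖ₊₁ = dₖaₖ − mₖ, dₖ₊₁ = (n − mₖ₊₁²)/dₖ, aₖ₊₁ = ⌊(a₀+mₖ₊₁)/dₖ₊₁⌋:
  k=1: m=20, d=23, a=1
  k=2: m=3, d=18, a=1
  k=3: m=15, d=11, a=3
  k=4: m=18, d=9, a=4
  k=5: m=18, d=11, a=3
  k=6: m=15, d=18, a=1
  k=7: m=3, d=23, a=1
  k=8: m=20, d=1, a=40
d=1 and a=2a₀=40 at k=8, so the next step gives (m, d) = (20, 23) again — its k=1 value — and the period has length 8.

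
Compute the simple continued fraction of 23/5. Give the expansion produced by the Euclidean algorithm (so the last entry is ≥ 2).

23 = 4*5 + 3
5 = 1*3 + 2
3 = 1*2 + 1
2 = 2*1 + 0  (stop)
So 23/5 = [4; 1, 1, 2].

[4; 1, 1, 2]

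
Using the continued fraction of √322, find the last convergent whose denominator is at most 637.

11287/629

√322 = [17; 1, 16, 1, 34, …] (period length 4).
Convergents:
  p_0/q_0 = 17/1
  p_1/q_1 = 18/1
  p_2/q_2 = 305/17
  p_3/q_3 = 323/18
  p_4/q_4 = 11287/629
  p_5/q_5 = 11610/647
q_4 = 629 ≤ 637 < 647 = q_5, so the answer is 11287/629.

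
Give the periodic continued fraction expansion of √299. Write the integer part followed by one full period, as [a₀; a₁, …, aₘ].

[17; 3, 2, 3, 34]

a₀ = ⌊√299⌋ = 17.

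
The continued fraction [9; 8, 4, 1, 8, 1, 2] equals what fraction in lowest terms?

10627/1165

Using pₖ = aₖpₖ₋₁ + pₖ₋₂ and qₖ = aₖqₖ₋₁ + qₖ₋₂:
  k=0: a=9, p=9, q=1
  k=1: a=8, p=73, q=8
  k=2: a=4, p=301, q=33
  k=3: a=1, p=374, q=41
  k=4: a=8, p=3293, q=361
  k=5: a=1, p=3667, q=402
  k=6: a=2, p=10627, q=1165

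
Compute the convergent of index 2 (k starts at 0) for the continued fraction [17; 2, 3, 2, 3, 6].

Using pₖ = aₖpₖ₋₁ + pₖ₋₂, qₖ = aₖqₖ₋₁ + qₖ₋₂ (with p₋₁=1, p₋₂=0, q₋₁=0, q₋₂=1):
  k=0: a=17, p=17, q=1
  k=1: a=2, p=35, q=2
  k=2: a=3, p=122, q=7

122/7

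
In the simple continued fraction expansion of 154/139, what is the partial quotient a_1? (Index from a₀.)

9

154 = 1·139 + 15   →  a_0 = 1
139 = 9·15 + 4   →  a_1 = 9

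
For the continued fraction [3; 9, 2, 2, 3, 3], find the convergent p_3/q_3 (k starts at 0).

Using pₖ = aₖpₖ₋₁ + pₖ₋₂, qₖ = aₖqₖ₋₁ + qₖ₋₂ (with p₋₁=1, p₋₂=0, q₋₁=0, q₋₂=1):
  k=0: a=3, p=3, q=1
  k=1: a=9, p=28, q=9
  k=2: a=2, p=59, q=19
  k=3: a=2, p=146, q=47

146/47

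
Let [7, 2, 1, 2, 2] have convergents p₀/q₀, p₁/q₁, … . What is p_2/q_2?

22/3

Using pₖ = aₖpₖ₋₁ + pₖ₋₂, qₖ = aₖqₖ₋₁ + qₖ₋₂ (with p₋₁=1, p₋₂=0, q₋₁=0, q₋₂=1):
  k=0: a=7, p=7, q=1
  k=1: a=2, p=15, q=2
  k=2: a=1, p=22, q=3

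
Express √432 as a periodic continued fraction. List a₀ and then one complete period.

a₀ = ⌊√432⌋ = 20.
With m₀=0, d₀=1 and mₖ₊₁ = dₖaₖ − mₖ, dₖ₊₁ = (n − mₖ₊₁²)/dₖ, aₖ₊₁ = ⌊(a₀+mₖ₊₁)/dₖ₊₁⌋:
  k=1: m=20, d=32, a=1
  k=2: m=12, d=9, a=3
  k=3: m=15, d=23, a=1
  k=4: m=8, d=16, a=1
  k=5: m=8, d=23, a=1
  k=6: m=15, d=9, a=3
  k=7: m=12, d=32, a=1
  k=8: m=20, d=1, a=40
d=1 and a=2a₀=40 at k=8, so the next step gives (m, d) = (20, 32) again — its k=1 value — and the period has length 8.

[20; 1, 3, 1, 1, 1, 3, 1, 40]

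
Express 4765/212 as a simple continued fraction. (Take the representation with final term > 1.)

4765 = 22·212 + 101
212 = 2·101 + 10
101 = 10·10 + 1
10 = 10·1 + 0  (stop)
So 4765/212 = [22; 2, 10, 10].

[22; 2, 10, 10]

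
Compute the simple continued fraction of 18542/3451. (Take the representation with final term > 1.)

18542 = 5×3451 + 1287
3451 = 2×1287 + 877
1287 = 1×877 + 410
877 = 2×410 + 57
410 = 7×57 + 11
57 = 5×11 + 2
11 = 5×2 + 1
2 = 2×1 + 0  (stop)
So 18542/3451 = [5; 2, 1, 2, 7, 5, 5, 2].

[5; 2, 1, 2, 7, 5, 5, 2]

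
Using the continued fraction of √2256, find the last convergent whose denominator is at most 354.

8977/189

√2256 = [47; 2, 94, …] (period length 2).
Convergents:
  p_0/q_0 = 47/1
  p_1/q_1 = 95/2
  p_2/q_2 = 8977/189
  p_3/q_3 = 18049/380
q_2 = 189 ≤ 354 < 380 = q_3, so the answer is 8977/189.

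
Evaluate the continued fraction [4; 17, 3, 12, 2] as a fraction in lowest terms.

5413/1334

Fold from the inside: start with 2/1.
  12 + 1/2 = 25/2
  3 + 2/25 = 77/25
  17 + 25/77 = 1334/77
  4 + 77/1334 = 5413/1334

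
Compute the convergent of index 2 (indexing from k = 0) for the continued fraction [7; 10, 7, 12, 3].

504/71

Using pₖ = aₖpₖ₋₁ + pₖ₋₂, qₖ = aₖqₖ₋₁ + qₖ₋₂ (with p₋₁=1, p₋₂=0, q₋₁=0, q₋₂=1):
  k=0: a=7, p=7, q=1
  k=1: a=10, p=71, q=10
  k=2: a=7, p=504, q=71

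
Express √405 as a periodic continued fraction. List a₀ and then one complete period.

a₀ = ⌊√405⌋ = 20.
With m₀=0, d₀=1 and mₖ₊₁ = dₖaₖ − mₖ, dₖ₊₁ = (n − mₖ₊₁²)/dₖ, aₖ₊₁ = ⌊(a₀+mₖ₊₁)/dₖ₊₁⌋:
  k=1: m=20, d=5, a=8
  k=2: m=20, d=1, a=40
d=1 and a=2a₀=40 at k=2, so the next step gives (m, d) = (20, 5) again — its k=1 value — and the period has length 2.

[20; 8, 40]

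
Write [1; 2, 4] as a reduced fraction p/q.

13/9

Fold from the inside: start with 4/1.
  2 + 1/4 = 9/4
  1 + 4/9 = 13/9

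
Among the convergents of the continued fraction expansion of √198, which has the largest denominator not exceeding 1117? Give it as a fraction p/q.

5530/393

√198 = [14; 14, 28, …] (period length 2).
Convergents:
  p_0/q_0 = 14/1
  p_1/q_1 = 197/14
  p_2/q_2 = 5530/393
  p_3/q_3 = 77617/5516
q_2 = 393 ≤ 1117 < 5516 = q_3, so the answer is 5530/393.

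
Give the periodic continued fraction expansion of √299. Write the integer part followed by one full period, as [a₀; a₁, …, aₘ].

a₀ = ⌊√299⌋ = 17.
With m₀=0, d₀=1 and mₖ₊₁ = dₖaₖ − mₖ, dₖ₊₁ = (n − mₖ₊₁²)/dₖ, aₖ₊₁ = ⌊(a₀+mₖ₊₁)/dₖ₊₁⌋:
  k=1: m=17, d=10, a=3
  k=2: m=13, d=13, a=2
  k=3: m=13, d=10, a=3
  k=4: m=17, d=1, a=34
d=1 and a=2a₀=34 at k=4, so the next step gives (m, d) = (17, 10) again — its k=1 value — and the period has length 4.

[17; 3, 2, 3, 34]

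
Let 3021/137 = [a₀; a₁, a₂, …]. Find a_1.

19

3021 = 22·137 + 7   →  a_0 = 22
137 = 19·7 + 4   →  a_1 = 19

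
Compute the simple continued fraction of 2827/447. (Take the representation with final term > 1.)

[6; 3, 12, 12]

2827 = 6*447 + 145
447 = 3*145 + 12
145 = 12*12 + 1
12 = 12*1 + 0  (stop)
So 2827/447 = [6; 3, 12, 12].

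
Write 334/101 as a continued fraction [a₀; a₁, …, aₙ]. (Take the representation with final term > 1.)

[3; 3, 3, 1, 7]

334 = 3*101 + 31
101 = 3*31 + 8
31 = 3*8 + 7
8 = 1*7 + 1
7 = 7*1 + 0  (stop)
So 334/101 = [3; 3, 3, 1, 7].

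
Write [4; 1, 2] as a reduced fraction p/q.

Fold from the inside: start with 2/1.
  1 + 1/2 = 3/2
  4 + 2/3 = 14/3

14/3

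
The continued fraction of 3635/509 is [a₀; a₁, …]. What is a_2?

3635 = 7·509 + 72   →  a_0 = 7
509 = 7·72 + 5   →  a_1 = 7
72 = 14·5 + 2   →  a_2 = 14

14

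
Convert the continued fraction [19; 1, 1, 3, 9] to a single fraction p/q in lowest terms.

1272/65

Fold from the inside: start with 9/1.
  3 + 1/9 = 28/9
  1 + 9/28 = 37/28
  1 + 28/37 = 65/37
  19 + 37/65 = 1272/65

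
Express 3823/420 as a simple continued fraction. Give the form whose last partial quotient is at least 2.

[9; 9, 1, 3, 3, 3]

3823 = 9·420 + 43
420 = 9·43 + 33
43 = 1·33 + 10
33 = 3·10 + 3
10 = 3·3 + 1
3 = 3·1 + 0  (stop)
So 3823/420 = [9; 9, 1, 3, 3, 3].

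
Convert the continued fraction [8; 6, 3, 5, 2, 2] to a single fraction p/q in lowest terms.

4430/543

Using pₖ = aₖpₖ₋₁ + pₖ₋₂ and qₖ = aₖqₖ₋₁ + qₖ₋₂:
  k=0: a=8, p=8, q=1
  k=1: a=6, p=49, q=6
  k=2: a=3, p=155, q=19
  k=3: a=5, p=824, q=101
  k=4: a=2, p=1803, q=221
  k=5: a=2, p=4430, q=543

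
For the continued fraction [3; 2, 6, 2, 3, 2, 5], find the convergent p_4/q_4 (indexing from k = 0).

Using pₖ = aₖpₖ₋₁ + pₖ₋₂, qₖ = aₖqₖ₋₁ + qₖ₋₂ (with p₋₁=1, p₋₂=0, q₋₁=0, q₋₂=1):
  k=0: a=3, p=3, q=1
  k=1: a=2, p=7, q=2
  k=2: a=6, p=45, q=13
  k=3: a=2, p=97, q=28
  k=4: a=3, p=336, q=97

336/97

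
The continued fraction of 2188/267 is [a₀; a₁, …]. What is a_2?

2188 = 8·267 + 52   →  a_0 = 8
267 = 5·52 + 7   →  a_1 = 5
52 = 7·7 + 3   →  a_2 = 7

7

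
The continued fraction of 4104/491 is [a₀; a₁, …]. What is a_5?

3

4104 = 8·491 + 176   →  a_0 = 8
491 = 2·176 + 139   →  a_1 = 2
176 = 1·139 + 37   →  a_2 = 1
139 = 3·37 + 28   →  a_3 = 3
37 = 1·28 + 9   →  a_4 = 1
28 = 3·9 + 1   →  a_5 = 3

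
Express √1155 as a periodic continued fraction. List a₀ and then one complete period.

a₀ = ⌊√1155⌋ = 33.
With m₀=0, d₀=1 and mₖ₊₁ = dₖaₖ − mₖ, dₖ₊₁ = (n − mₖ₊₁²)/dₖ, aₖ₊₁ = ⌊(a₀+mₖ₊₁)/dₖ₊₁⌋:
  k=1: m=33, d=66, a=1
  k=2: m=33, d=1, a=66
d=1 and a=2a₀=66 at k=2, so the next step gives (m, d) = (33, 66) again — its k=1 value — and the period has length 2.

[33; 1, 66]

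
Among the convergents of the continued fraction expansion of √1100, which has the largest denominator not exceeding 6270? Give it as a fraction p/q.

79201/2388

√1100 = [33; 6, 66, …] (period length 2).
Convergents:
  p_0/q_0 = 33/1
  p_1/q_1 = 199/6
  p_2/q_2 = 13167/397
  p_3/q_3 = 79201/2388
  p_4/q_4 = 5240433/158005
q_3 = 2388 ≤ 6270 < 158005 = q_4, so the answer is 79201/2388.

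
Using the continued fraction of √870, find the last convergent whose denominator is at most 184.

√870 = [29; 2, 58, …] (period length 2).
Convergents:
  p_0/q_0 = 29/1
  p_1/q_1 = 59/2
  p_2/q_2 = 3451/117
  p_3/q_3 = 6961/236
q_2 = 117 ≤ 184 < 236 = q_3, so the answer is 3451/117.

3451/117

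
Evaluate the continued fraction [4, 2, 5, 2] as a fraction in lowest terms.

107/24

Fold from the inside: start with 2/1.
  5 + 1/2 = 11/2
  2 + 2/11 = 24/11
  4 + 11/24 = 107/24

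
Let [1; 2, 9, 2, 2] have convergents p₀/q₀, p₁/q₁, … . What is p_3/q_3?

Using pₖ = aₖpₖ₋₁ + pₖ₋₂, qₖ = aₖqₖ₋₁ + qₖ₋₂ (with p₋₁=1, p₋₂=0, q₋₁=0, q₋₂=1):
  k=0: a=1, p=1, q=1
  k=1: a=2, p=3, q=2
  k=2: a=9, p=28, q=19
  k=3: a=2, p=59, q=40

59/40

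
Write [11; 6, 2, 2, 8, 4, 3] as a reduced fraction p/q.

40084/3593

Fold from the inside: start with 3/1.
  4 + 1/3 = 13/3
  8 + 3/13 = 107/13
  2 + 13/107 = 227/107
  2 + 107/227 = 561/227
  6 + 227/561 = 3593/561
  11 + 561/3593 = 40084/3593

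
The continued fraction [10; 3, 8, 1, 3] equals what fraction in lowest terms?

Fold from the inside: start with 3/1.
  1 + 1/3 = 4/3
  8 + 3/4 = 35/4
  3 + 4/35 = 109/35
  10 + 35/109 = 1125/109

1125/109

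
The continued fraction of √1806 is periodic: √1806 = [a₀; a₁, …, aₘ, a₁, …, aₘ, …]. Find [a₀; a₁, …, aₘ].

[42; 2, 84]

a₀ = ⌊√1806⌋ = 42.
With m₀=0, d₀=1 and mₖ₊₁ = dₖaₖ − mₖ, dₖ₊₁ = (n − mₖ₊₁²)/dₖ, aₖ₊₁ = ⌊(a₀+mₖ₊₁)/dₖ₊₁⌋:
  k=1: m=42, d=42, a=2
  k=2: m=42, d=1, a=84
d=1 and a=2a₀=84 at k=2, so the next step gives (m, d) = (42, 42) again — its k=1 value — and the period has length 2.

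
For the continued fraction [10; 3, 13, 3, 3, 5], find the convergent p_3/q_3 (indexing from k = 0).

1270/123

Using pₖ = aₖpₖ₋₁ + pₖ₋₂, qₖ = aₖqₖ₋₁ + qₖ₋₂ (with p₋₁=1, p₋₂=0, q₋₁=0, q₋₂=1):
  k=0: a=10, p=10, q=1
  k=1: a=3, p=31, q=3
  k=2: a=13, p=413, q=40
  k=3: a=3, p=1270, q=123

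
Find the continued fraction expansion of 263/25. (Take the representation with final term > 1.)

[10; 1, 1, 12]

263 = 10*25 + 13
25 = 1*13 + 12
13 = 1*12 + 1
12 = 12*1 + 0  (stop)
So 263/25 = [10; 1, 1, 12].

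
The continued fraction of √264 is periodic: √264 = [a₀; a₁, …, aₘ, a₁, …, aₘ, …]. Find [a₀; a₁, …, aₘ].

a₀ = ⌊√264⌋ = 16.

[16; 4, 32]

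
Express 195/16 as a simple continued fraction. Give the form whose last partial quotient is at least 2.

[12; 5, 3]

195 = 12·16 + 3
16 = 5·3 + 1
3 = 3·1 + 0  (stop)
So 195/16 = [12; 5, 3].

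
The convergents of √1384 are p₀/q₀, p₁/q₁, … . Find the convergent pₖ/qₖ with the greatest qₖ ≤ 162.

3497/94

√1384 = [37; 4, 1, 17, 1, 4, 74, …] (period length 6).
Convergents:
  p_0/q_0 = 37/1
  p_1/q_1 = 149/4
  p_2/q_2 = 186/5
  p_3/q_3 = 3311/89
  p_4/q_4 = 3497/94
  p_5/q_5 = 17299/465
q_4 = 94 ≤ 162 < 465 = q_5, so the answer is 3497/94.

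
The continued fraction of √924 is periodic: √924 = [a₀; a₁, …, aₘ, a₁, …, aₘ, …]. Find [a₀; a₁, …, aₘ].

a₀ = ⌊√924⌋ = 30.
With m₀=0, d₀=1 and mₖ₊₁ = dₖaₖ − mₖ, dₖ₊₁ = (n − mₖ₊₁²)/dₖ, aₖ₊₁ = ⌊(a₀+mₖ₊₁)/dₖ₊₁⌋:
  k=1: m=30, d=24, a=2
  k=2: m=18, d=25, a=1
  k=3: m=7, d=35, a=1
  k=4: m=28, d=4, a=14
  k=5: m=28, d=35, a=1
  k=6: m=7, d=25, a=1
  k=7: m=18, d=24, a=2
  k=8: m=30, d=1, a=60
d=1 and a=2a₀=60 at k=8, so the next step gives (m, d) = (30, 24) again — its k=1 value — and the period has length 8.

[30; 2, 1, 1, 14, 1, 1, 2, 60]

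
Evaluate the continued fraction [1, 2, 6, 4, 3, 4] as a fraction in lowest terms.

1103/754

Using pₖ = aₖpₖ₋₁ + pₖ₋₂ and qₖ = aₖqₖ₋₁ + qₖ₋₂:
  k=0: a=1, p=1, q=1
  k=1: a=2, p=3, q=2
  k=2: a=6, p=19, q=13
  k=3: a=4, p=79, q=54
  k=4: a=3, p=256, q=175
  k=5: a=4, p=1103, q=754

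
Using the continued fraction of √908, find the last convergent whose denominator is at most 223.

6569/218

√908 = [30; 7, 1, 1, 14, 1, 1, 7, 60, …] (period length 8).
Convergents:
  p_0/q_0 = 30/1
  p_1/q_1 = 211/7
  p_2/q_2 = 241/8
  p_3/q_3 = 452/15
  p_4/q_4 = 6569/218
  p_5/q_5 = 7021/233
q_4 = 218 ≤ 223 < 233 = q_5, so the answer is 6569/218.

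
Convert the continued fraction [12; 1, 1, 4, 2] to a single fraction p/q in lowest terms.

Using pₖ = aₖpₖ₋₁ + pₖ₋₂ and qₖ = aₖqₖ₋₁ + qₖ₋₂:
  k=0: a=12, p=12, q=1
  k=1: a=1, p=13, q=1
  k=2: a=1, p=25, q=2
  k=3: a=4, p=113, q=9
  k=4: a=2, p=251, q=20

251/20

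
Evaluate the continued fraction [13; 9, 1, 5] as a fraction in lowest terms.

773/59

Using pₖ = aₖpₖ₋₁ + pₖ₋₂ and qₖ = aₖqₖ₋₁ + qₖ₋₂:
  k=0: a=13, p=13, q=1
  k=1: a=9, p=118, q=9
  k=2: a=1, p=131, q=10
  k=3: a=5, p=773, q=59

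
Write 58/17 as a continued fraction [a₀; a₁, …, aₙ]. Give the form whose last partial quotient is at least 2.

58 = 3*17 + 7
17 = 2*7 + 3
7 = 2*3 + 1
3 = 3*1 + 0  (stop)
So 58/17 = [3; 2, 2, 3].

[3; 2, 2, 3]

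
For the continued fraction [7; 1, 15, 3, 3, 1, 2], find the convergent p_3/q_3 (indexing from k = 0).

Using pₖ = aₖpₖ₋₁ + pₖ₋₂, qₖ = aₖqₖ₋₁ + qₖ₋₂ (with p₋₁=1, p₋₂=0, q₋₁=0, q₋₂=1):
  k=0: a=7, p=7, q=1
  k=1: a=1, p=8, q=1
  k=2: a=15, p=127, q=16
  k=3: a=3, p=389, q=49

389/49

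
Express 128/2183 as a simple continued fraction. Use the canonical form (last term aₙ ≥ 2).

128 = 0×2183 + 128
2183 = 17×128 + 7
128 = 18×7 + 2
7 = 3×2 + 1
2 = 2×1 + 0  (stop)
So 128/2183 = [0; 17, 18, 3, 2].

[0; 17, 18, 3, 2]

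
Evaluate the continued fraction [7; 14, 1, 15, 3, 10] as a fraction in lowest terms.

53419/7559

Fold from the inside: start with 10/1.
  3 + 1/10 = 31/10
  15 + 10/31 = 475/31
  1 + 31/475 = 506/475
  14 + 475/506 = 7559/506
  7 + 506/7559 = 53419/7559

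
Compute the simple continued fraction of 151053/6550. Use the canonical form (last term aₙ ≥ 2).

151053 = 23·6550 + 403
6550 = 16·403 + 102
403 = 3·102 + 97
102 = 1·97 + 5
97 = 19·5 + 2
5 = 2·2 + 1
2 = 2·1 + 0  (stop)
So 151053/6550 = [23; 16, 3, 1, 19, 2, 2].

[23; 16, 3, 1, 19, 2, 2]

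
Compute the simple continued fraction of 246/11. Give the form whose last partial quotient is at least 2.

[22; 2, 1, 3]

246 = 22·11 + 4
11 = 2·4 + 3
4 = 1·3 + 1
3 = 3·1 + 0  (stop)
So 246/11 = [22; 2, 1, 3].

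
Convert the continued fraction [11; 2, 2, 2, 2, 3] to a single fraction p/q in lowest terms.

Using pₖ = aₖpₖ₋₁ + pₖ₋₂ and qₖ = aₖqₖ₋₁ + qₖ₋₂:
  k=0: a=11, p=11, q=1
  k=1: a=2, p=23, q=2
  k=2: a=2, p=57, q=5
  k=3: a=2, p=137, q=12
  k=4: a=2, p=331, q=29
  k=5: a=3, p=1130, q=99

1130/99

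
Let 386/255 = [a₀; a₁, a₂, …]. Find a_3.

386 = 1·255 + 131   →  a_0 = 1
255 = 1·131 + 124   →  a_1 = 1
131 = 1·124 + 7   →  a_2 = 1
124 = 17·7 + 5   →  a_3 = 17

17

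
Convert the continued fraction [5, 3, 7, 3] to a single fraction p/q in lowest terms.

367/69

Using pₖ = aₖpₖ₋₁ + pₖ₋₂ and qₖ = aₖqₖ₋₁ + qₖ₋₂:
  k=0: a=5, p=5, q=1
  k=1: a=3, p=16, q=3
  k=2: a=7, p=117, q=22
  k=3: a=3, p=367, q=69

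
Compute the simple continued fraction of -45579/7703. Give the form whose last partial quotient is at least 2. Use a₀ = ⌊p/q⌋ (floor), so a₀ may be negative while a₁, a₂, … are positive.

[-6; 12, 18, 3, 1, 8]

-45579 = -6·7703 + 639
7703 = 12·639 + 35
639 = 18·35 + 9
35 = 3·9 + 8
9 = 1·8 + 1
8 = 8·1 + 0  (stop)
So -45579/7703 = [-6; 12, 18, 3, 1, 8].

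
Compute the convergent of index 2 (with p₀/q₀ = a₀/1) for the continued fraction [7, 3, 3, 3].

Using pₖ = aₖpₖ₋₁ + pₖ₋₂, qₖ = aₖqₖ₋₁ + qₖ₋₂ (with p₋₁=1, p₋₂=0, q₋₁=0, q₋₂=1):
  k=0: a=7, p=7, q=1
  k=1: a=3, p=22, q=3
  k=2: a=3, p=73, q=10

73/10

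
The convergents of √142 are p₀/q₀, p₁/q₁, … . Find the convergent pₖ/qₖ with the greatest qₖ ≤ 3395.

37477/3145

√142 = [11; 1, 10, 1, 22, …] (period length 4).
Convergents:
  p_0/q_0 = 11/1
  p_1/q_1 = 12/1
  p_2/q_2 = 131/11
  p_3/q_3 = 143/12
  p_4/q_4 = 3277/275
  p_5/q_5 = 3420/287
  p_6/q_6 = 37477/3145
  p_7/q_7 = 40897/3432
q_6 = 3145 ≤ 3395 < 3432 = q_7, so the answer is 37477/3145.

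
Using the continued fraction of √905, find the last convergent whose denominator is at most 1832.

21690/721

√905 = [30; 12, 60, …] (period length 2).
Convergents:
  p_0/q_0 = 30/1
  p_1/q_1 = 361/12
  p_2/q_2 = 21690/721
  p_3/q_3 = 260641/8664
q_2 = 721 ≤ 1832 < 8664 = q_3, so the answer is 21690/721.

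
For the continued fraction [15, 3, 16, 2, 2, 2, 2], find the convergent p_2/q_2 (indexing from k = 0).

751/49

Using pₖ = aₖpₖ₋₁ + pₖ₋₂, qₖ = aₖqₖ₋₁ + qₖ₋₂ (with p₋₁=1, p₋₂=0, q₋₁=0, q₋₂=1):
  k=0: a=15, p=15, q=1
  k=1: a=3, p=46, q=3
  k=2: a=16, p=751, q=49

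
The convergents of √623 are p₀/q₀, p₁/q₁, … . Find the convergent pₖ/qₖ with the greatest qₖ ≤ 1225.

√623 = [24; 1, 23, 1, 48, …] (period length 4).
Convergents:
  p_0/q_0 = 24/1
  p_1/q_1 = 25/1
  p_2/q_2 = 599/24
  p_3/q_3 = 624/25
  p_4/q_4 = 30551/1224
  p_5/q_5 = 31175/1249
q_4 = 1224 ≤ 1225 < 1249 = q_5, so the answer is 30551/1224.

30551/1224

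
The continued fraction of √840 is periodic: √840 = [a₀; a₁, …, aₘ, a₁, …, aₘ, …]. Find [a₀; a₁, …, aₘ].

[28; 1, 56]

a₀ = ⌊√840⌋ = 28.
With m₀=0, d₀=1 and mₖ₊₁ = dₖaₖ − mₖ, dₖ₊₁ = (n − mₖ₊₁²)/dₖ, aₖ₊₁ = ⌊(a₀+mₖ₊₁)/dₖ₊₁⌋:
  k=1: m=28, d=56, a=1
  k=2: m=28, d=1, a=56
d=1 and a=2a₀=56 at k=2, so the next step gives (m, d) = (28, 56) again — its k=1 value — and the period has length 2.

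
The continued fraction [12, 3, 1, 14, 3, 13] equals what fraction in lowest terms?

29557/2412

Fold from the inside: start with 13/1.
  3 + 1/13 = 40/13
  14 + 13/40 = 573/40
  1 + 40/573 = 613/573
  3 + 573/613 = 2412/613
  12 + 613/2412 = 29557/2412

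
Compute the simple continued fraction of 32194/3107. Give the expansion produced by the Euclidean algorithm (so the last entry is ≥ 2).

[10; 2, 1, 3, 4, 7, 9]

32194 = 10*3107 + 1124
3107 = 2*1124 + 859
1124 = 1*859 + 265
859 = 3*265 + 64
265 = 4*64 + 9
64 = 7*9 + 1
9 = 9*1 + 0  (stop)
So 32194/3107 = [10; 2, 1, 3, 4, 7, 9].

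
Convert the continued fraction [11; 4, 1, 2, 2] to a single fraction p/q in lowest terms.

370/33

Fold from the inside: start with 2/1.
  2 + 1/2 = 5/2
  1 + 2/5 = 7/5
  4 + 5/7 = 33/7
  11 + 7/33 = 370/33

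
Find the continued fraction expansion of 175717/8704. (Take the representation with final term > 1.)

[20; 5, 3, 6, 2, 19, 2]

175717 = 20*8704 + 1637
8704 = 5*1637 + 519
1637 = 3*519 + 80
519 = 6*80 + 39
80 = 2*39 + 2
39 = 19*2 + 1
2 = 2*1 + 0  (stop)
So 175717/8704 = [20; 5, 3, 6, 2, 19, 2].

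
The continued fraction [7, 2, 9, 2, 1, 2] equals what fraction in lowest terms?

Fold from the inside: start with 2/1.
  1 + 1/2 = 3/2
  2 + 2/3 = 8/3
  9 + 3/8 = 75/8
  2 + 8/75 = 158/75
  7 + 75/158 = 1181/158

1181/158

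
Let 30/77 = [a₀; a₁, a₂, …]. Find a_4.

3

30 = 0·77 + 30   →  a_0 = 0
77 = 2·30 + 17   →  a_1 = 2
30 = 1·17 + 13   →  a_2 = 1
17 = 1·13 + 4   →  a_3 = 1
13 = 3·4 + 1   →  a_4 = 3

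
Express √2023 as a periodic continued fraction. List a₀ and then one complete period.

a₀ = ⌊√2023⌋ = 44.

[44; 1, 43, 1, 88]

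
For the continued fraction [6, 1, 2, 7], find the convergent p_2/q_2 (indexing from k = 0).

20/3

Using pₖ = aₖpₖ₋₁ + pₖ₋₂, qₖ = aₖqₖ₋₁ + qₖ₋₂ (with p₋₁=1, p₋₂=0, q₋₁=0, q₋₂=1):
  k=0: a=6, p=6, q=1
  k=1: a=1, p=7, q=1
  k=2: a=2, p=20, q=3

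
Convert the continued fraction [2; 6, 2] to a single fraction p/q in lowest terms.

28/13

Using pₖ = aₖpₖ₋₁ + pₖ₋₂ and qₖ = aₖqₖ₋₁ + qₖ₋₂:
  k=0: a=2, p=2, q=1
  k=1: a=6, p=13, q=6
  k=2: a=2, p=28, q=13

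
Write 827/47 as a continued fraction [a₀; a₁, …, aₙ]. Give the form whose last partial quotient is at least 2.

[17; 1, 1, 2, 9]

827 = 17*47 + 28
47 = 1*28 + 19
28 = 1*19 + 9
19 = 2*9 + 1
9 = 9*1 + 0  (stop)
So 827/47 = [17; 1, 1, 2, 9].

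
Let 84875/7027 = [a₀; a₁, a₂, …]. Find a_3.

3

84875 = 12·7027 + 551   →  a_0 = 12
7027 = 12·551 + 415   →  a_1 = 12
551 = 1·415 + 136   →  a_2 = 1
415 = 3·136 + 7   →  a_3 = 3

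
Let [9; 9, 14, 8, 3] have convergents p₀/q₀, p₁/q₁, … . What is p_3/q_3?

9338/1025

Using pₖ = aₖpₖ₋₁ + pₖ₋₂, qₖ = aₖqₖ₋₁ + qₖ₋₂ (with p₋₁=1, p₋₂=0, q₋₁=0, q₋₂=1):
  k=0: a=9, p=9, q=1
  k=1: a=9, p=82, q=9
  k=2: a=14, p=1157, q=127
  k=3: a=8, p=9338, q=1025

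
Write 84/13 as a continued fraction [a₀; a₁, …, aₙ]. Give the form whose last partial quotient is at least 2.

84 = 6·13 + 6
13 = 2·6 + 1
6 = 6·1 + 0  (stop)
So 84/13 = [6; 2, 6].

[6; 2, 6]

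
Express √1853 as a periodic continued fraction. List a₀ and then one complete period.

[43; 21, 1, 1, 21, 86]

a₀ = ⌊√1853⌋ = 43.
With m₀=0, d₀=1 and mₖ₊₁ = dₖaₖ − mₖ, dₖ₊₁ = (n − mₖ₊₁²)/dₖ, aₖ₊₁ = ⌊(a₀+mₖ₊₁)/dₖ₊₁⌋:
  k=1: m=43, d=4, a=21
  k=2: m=41, d=43, a=1
  k=3: m=2, d=43, a=1
  k=4: m=41, d=4, a=21
  k=5: m=43, d=1, a=86
d=1 and a=2a₀=86 at k=5, so the next step gives (m, d) = (43, 4) again — its k=1 value — and the period has length 5.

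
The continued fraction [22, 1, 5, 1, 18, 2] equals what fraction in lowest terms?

Using pₖ = aₖpₖ₋₁ + pₖ₋₂ and qₖ = aₖqₖ₋₁ + qₖ₋₂:
  k=0: a=22, p=22, q=1
  k=1: a=1, p=23, q=1
  k=2: a=5, p=137, q=6
  k=3: a=1, p=160, q=7
  k=4: a=18, p=3017, q=132
  k=5: a=2, p=6194, q=271

6194/271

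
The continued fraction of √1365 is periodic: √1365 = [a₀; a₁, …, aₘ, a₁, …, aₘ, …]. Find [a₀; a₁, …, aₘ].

a₀ = ⌊√1365⌋ = 36.
With m₀=0, d₀=1 and mₖ₊₁ = dₖaₖ − mₖ, dₖ₊₁ = (n − mₖ₊₁²)/dₖ, aₖ₊₁ = ⌊(a₀+mₖ₊₁)/dₖ₊₁⌋:
  k=1: m=36, d=69, a=1
  k=2: m=33, d=4, a=17
  k=3: m=35, d=35, a=2
  k=4: m=35, d=4, a=17
  k=5: m=33, d=69, a=1
  k=6: m=36, d=1, a=72
d=1 and a=2a₀=72 at k=6, so the next step gives (m, d) = (36, 69) again — its k=1 value — and the period has length 6.

[36; 1, 17, 2, 17, 1, 72]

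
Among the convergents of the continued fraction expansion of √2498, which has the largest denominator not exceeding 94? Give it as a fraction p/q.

2499/50

√2498 = [49; 1, 48, 1, 98, …] (period length 4).
Convergents:
  p_0/q_0 = 49/1
  p_1/q_1 = 50/1
  p_2/q_2 = 2449/49
  p_3/q_3 = 2499/50
  p_4/q_4 = 247351/4949
q_3 = 50 ≤ 94 < 4949 = q_4, so the answer is 2499/50.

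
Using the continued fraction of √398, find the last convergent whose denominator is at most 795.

√398 = [19; 1, 18, 1, 38, …] (period length 4).
Convergents:
  p_0/q_0 = 19/1
  p_1/q_1 = 20/1
  p_2/q_2 = 379/19
  p_3/q_3 = 399/20
  p_4/q_4 = 15541/779
  p_5/q_5 = 15940/799
q_4 = 779 ≤ 795 < 799 = q_5, so the answer is 15541/779.

15541/779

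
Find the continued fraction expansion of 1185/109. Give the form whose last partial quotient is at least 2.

[10; 1, 6, 1, 3, 1, 2]

1185 = 10×109 + 95
109 = 1×95 + 14
95 = 6×14 + 11
14 = 1×11 + 3
11 = 3×3 + 2
3 = 1×2 + 1
2 = 2×1 + 0  (stop)
So 1185/109 = [10; 1, 6, 1, 3, 1, 2].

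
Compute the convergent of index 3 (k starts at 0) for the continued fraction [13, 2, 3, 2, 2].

Using pₖ = aₖpₖ₋₁ + pₖ₋₂, qₖ = aₖqₖ₋₁ + qₖ₋₂ (with p₋₁=1, p₋₂=0, q₋₁=0, q₋₂=1):
  k=0: a=13, p=13, q=1
  k=1: a=2, p=27, q=2
  k=2: a=3, p=94, q=7
  k=3: a=2, p=215, q=16

215/16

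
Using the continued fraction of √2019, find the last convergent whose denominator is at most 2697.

√2019 = [44; 1, 13, 1, 88, …] (period length 4).
Convergents:
  p_0/q_0 = 44/1
  p_1/q_1 = 45/1
  p_2/q_2 = 629/14
  p_3/q_3 = 674/15
  p_4/q_4 = 59941/1334
  p_5/q_5 = 60615/1349
  p_6/q_6 = 847936/18871
q_5 = 1349 ≤ 2697 < 18871 = q_6, so the answer is 60615/1349.

60615/1349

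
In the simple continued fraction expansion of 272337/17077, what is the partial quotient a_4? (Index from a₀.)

2

272337 = 15·17077 + 16182   →  a_0 = 15
17077 = 1·16182 + 895   →  a_1 = 1
16182 = 18·895 + 72   →  a_2 = 18
895 = 12·72 + 31   →  a_3 = 12
72 = 2·31 + 10   →  a_4 = 2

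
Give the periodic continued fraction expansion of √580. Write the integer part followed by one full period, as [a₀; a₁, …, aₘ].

[24; 12, 48]

a₀ = ⌊√580⌋ = 24.
With m₀=0, d₀=1 and mₖ₊₁ = dₖaₖ − mₖ, dₖ₊₁ = (n − mₖ₊₁²)/dₖ, aₖ₊₁ = ⌊(a₀+mₖ₊₁)/dₖ₊₁⌋:
  k=1: m=24, d=4, a=12
  k=2: m=24, d=1, a=48
d=1 and a=2a₀=48 at k=2, so the next step gives (m, d) = (24, 4) again — its k=1 value — and the period has length 2.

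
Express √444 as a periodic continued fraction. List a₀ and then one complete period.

[21; 14, 42]

a₀ = ⌊√444⌋ = 21.
With m₀=0, d₀=1 and mₖ₊₁ = dₖaₖ − mₖ, dₖ₊₁ = (n − mₖ₊₁²)/dₖ, aₖ₊₁ = ⌊(a₀+mₖ₊₁)/dₖ₊₁⌋:
  k=1: m=21, d=3, a=14
  k=2: m=21, d=1, a=42
d=1 and a=2a₀=42 at k=2, so the next step gives (m, d) = (21, 3) again — its k=1 value — and the period has length 2.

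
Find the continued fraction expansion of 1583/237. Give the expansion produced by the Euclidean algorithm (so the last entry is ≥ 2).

[6; 1, 2, 8, 2, 4]

1583 = 6×237 + 161
237 = 1×161 + 76
161 = 2×76 + 9
76 = 8×9 + 4
9 = 2×4 + 1
4 = 4×1 + 0  (stop)
So 1583/237 = [6; 1, 2, 8, 2, 4].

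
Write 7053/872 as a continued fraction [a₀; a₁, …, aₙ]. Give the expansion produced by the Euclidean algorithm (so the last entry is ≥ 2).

[8; 11, 3, 12, 2]

7053 = 8×872 + 77
872 = 11×77 + 25
77 = 3×25 + 2
25 = 12×2 + 1
2 = 2×1 + 0  (stop)
So 7053/872 = [8; 11, 3, 12, 2].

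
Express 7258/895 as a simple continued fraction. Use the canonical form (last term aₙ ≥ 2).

[8; 9, 7, 1, 1, 6]

7258 = 8·895 + 98
895 = 9·98 + 13
98 = 7·13 + 7
13 = 1·7 + 6
7 = 1·6 + 1
6 = 6·1 + 0  (stop)
So 7258/895 = [8; 9, 7, 1, 1, 6].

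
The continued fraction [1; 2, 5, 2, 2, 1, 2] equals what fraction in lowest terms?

328/225

Using pₖ = aₖpₖ₋₁ + pₖ₋₂ and qₖ = aₖqₖ₋₁ + qₖ₋₂:
  k=0: a=1, p=1, q=1
  k=1: a=2, p=3, q=2
  k=2: a=5, p=16, q=11
  k=3: a=2, p=35, q=24
  k=4: a=2, p=86, q=59
  k=5: a=1, p=121, q=83
  k=6: a=2, p=328, q=225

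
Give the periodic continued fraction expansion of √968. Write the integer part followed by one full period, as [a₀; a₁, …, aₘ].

a₀ = ⌊√968⌋ = 31.
With m₀=0, d₀=1 and mₖ₊₁ = dₖaₖ − mₖ, dₖ₊₁ = (n − mₖ₊₁²)/dₖ, aₖ₊₁ = ⌊(a₀+mₖ₊₁)/dₖ₊₁⌋:
  k=1: m=31, d=7, a=8
  k=2: m=25, d=49, a=1
  k=3: m=24, d=8, a=6
  k=4: m=24, d=49, a=1
  k=5: m=25, d=7, a=8
  k=6: m=31, d=1, a=62
d=1 and a=2a₀=62 at k=6, so the next step gives (m, d) = (31, 7) again — its k=1 value — and the period has length 6.

[31; 8, 1, 6, 1, 8, 62]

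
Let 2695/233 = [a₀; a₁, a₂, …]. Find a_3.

3

2695 = 11·233 + 132   →  a_0 = 11
233 = 1·132 + 101   →  a_1 = 1
132 = 1·101 + 31   →  a_2 = 1
101 = 3·31 + 8   →  a_3 = 3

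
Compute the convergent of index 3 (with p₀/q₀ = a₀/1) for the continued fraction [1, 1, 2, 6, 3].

32/19

Using pₖ = aₖpₖ₋₁ + pₖ₋₂, qₖ = aₖqₖ₋₁ + qₖ₋₂ (with p₋₁=1, p₋₂=0, q₋₁=0, q₋₂=1):
  k=0: a=1, p=1, q=1
  k=1: a=1, p=2, q=1
  k=2: a=2, p=5, q=3
  k=3: a=6, p=32, q=19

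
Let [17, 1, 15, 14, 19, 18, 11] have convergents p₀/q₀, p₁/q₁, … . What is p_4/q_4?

Using pₖ = aₖpₖ₋₁ + pₖ₋₂, qₖ = aₖqₖ₋₁ + qₖ₋₂ (with p₋₁=1, p₋₂=0, q₋₁=0, q₋₂=1):
  k=0: a=17, p=17, q=1
  k=1: a=1, p=18, q=1
  k=2: a=15, p=287, q=16
  k=3: a=14, p=4036, q=225
  k=4: a=19, p=76971, q=4291

76971/4291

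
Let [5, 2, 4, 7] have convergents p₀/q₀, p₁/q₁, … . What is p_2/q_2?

49/9

Using pₖ = aₖpₖ₋₁ + pₖ₋₂, qₖ = aₖqₖ₋₁ + qₖ₋₂ (with p₋₁=1, p₋₂=0, q₋₁=0, q₋₂=1):
  k=0: a=5, p=5, q=1
  k=1: a=2, p=11, q=2
  k=2: a=4, p=49, q=9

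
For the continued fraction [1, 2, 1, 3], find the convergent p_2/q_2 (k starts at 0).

4/3

Using pₖ = aₖpₖ₋₁ + pₖ₋₂, qₖ = aₖqₖ₋₁ + qₖ₋₂ (with p₋₁=1, p₋₂=0, q₋₁=0, q₋₂=1):
  k=0: a=1, p=1, q=1
  k=1: a=2, p=3, q=2
  k=2: a=1, p=4, q=3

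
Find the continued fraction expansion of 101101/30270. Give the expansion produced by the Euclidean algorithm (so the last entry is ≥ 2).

101101 = 3*30270 + 10291
30270 = 2*10291 + 9688
10291 = 1*9688 + 603
9688 = 16*603 + 40
603 = 15*40 + 3
40 = 13*3 + 1
3 = 3*1 + 0  (stop)
So 101101/30270 = [3; 2, 1, 16, 15, 13, 3].

[3; 2, 1, 16, 15, 13, 3]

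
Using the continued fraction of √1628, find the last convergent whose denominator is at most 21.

√1628 = [40; 2, 1, 6, 1, 2, 80, …] (period length 6).
Convergents:
  p_0/q_0 = 40/1
  p_1/q_1 = 81/2
  p_2/q_2 = 121/3
  p_3/q_3 = 807/20
  p_4/q_4 = 928/23
q_3 = 20 ≤ 21 < 23 = q_4, so the answer is 807/20.

807/20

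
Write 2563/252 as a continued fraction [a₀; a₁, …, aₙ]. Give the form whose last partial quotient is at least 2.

[10; 5, 1, 6, 6]

2563 = 10·252 + 43
252 = 5·43 + 37
43 = 1·37 + 6
37 = 6·6 + 1
6 = 6·1 + 0  (stop)
So 2563/252 = [10; 5, 1, 6, 6].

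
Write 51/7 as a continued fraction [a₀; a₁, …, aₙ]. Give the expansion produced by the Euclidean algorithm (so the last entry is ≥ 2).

51 = 7×7 + 2
7 = 3×2 + 1
2 = 2×1 + 0  (stop)
So 51/7 = [7; 3, 2].

[7; 3, 2]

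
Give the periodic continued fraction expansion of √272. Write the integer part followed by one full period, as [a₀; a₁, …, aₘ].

[16; 2, 32]

a₀ = ⌊√272⌋ = 16.
With m₀=0, d₀=1 and mₖ₊₁ = dₖaₖ − mₖ, dₖ₊₁ = (n − mₖ₊₁²)/dₖ, aₖ₊₁ = ⌊(a₀+mₖ₊₁)/dₖ₊₁⌋:
  k=1: m=16, d=16, a=2
  k=2: m=16, d=1, a=32
d=1 and a=2a₀=32 at k=2, so the next step gives (m, d) = (16, 16) again — its k=1 value — and the period has length 2.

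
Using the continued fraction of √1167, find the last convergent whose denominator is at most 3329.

√1167 = [34; 6, 5, 11, 5, 6, 68, …] (period length 6).
Convergents:
  p_0/q_0 = 34/1
  p_1/q_1 = 205/6
  p_2/q_2 = 1059/31
  p_3/q_3 = 11854/347
  p_4/q_4 = 60329/1766
  p_5/q_5 = 373828/10943
q_4 = 1766 ≤ 3329 < 10943 = q_5, so the answer is 60329/1766.

60329/1766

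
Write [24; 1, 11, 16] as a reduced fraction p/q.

4809/193

Fold from the inside: start with 16/1.
  11 + 1/16 = 177/16
  1 + 16/177 = 193/177
  24 + 177/193 = 4809/193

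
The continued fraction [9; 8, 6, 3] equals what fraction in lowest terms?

Fold from the inside: start with 3/1.
  6 + 1/3 = 19/3
  8 + 3/19 = 155/19
  9 + 19/155 = 1414/155

1414/155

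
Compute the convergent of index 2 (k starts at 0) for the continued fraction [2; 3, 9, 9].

Using pₖ = aₖpₖ₋₁ + pₖ₋₂, qₖ = aₖqₖ₋₁ + qₖ₋₂ (with p₋₁=1, p₋₂=0, q₋₁=0, q₋₂=1):
  k=0: a=2, p=2, q=1
  k=1: a=3, p=7, q=3
  k=2: a=9, p=65, q=28

65/28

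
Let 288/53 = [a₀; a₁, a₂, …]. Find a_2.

3

288 = 5·53 + 23   →  a_0 = 5
53 = 2·23 + 7   →  a_1 = 2
23 = 3·7 + 2   →  a_2 = 3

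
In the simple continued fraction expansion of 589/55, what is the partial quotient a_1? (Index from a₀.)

1

589 = 10·55 + 39   →  a_0 = 10
55 = 1·39 + 16   →  a_1 = 1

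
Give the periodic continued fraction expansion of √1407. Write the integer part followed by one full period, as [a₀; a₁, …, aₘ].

a₀ = ⌊√1407⌋ = 37.
With m₀=0, d₀=1 and mₖ₊₁ = dₖaₖ − mₖ, dₖ₊₁ = (n − mₖ₊₁²)/dₖ, aₖ₊₁ = ⌊(a₀+mₖ₊₁)/dₖ₊₁⌋:
  k=1: m=37, d=38, a=1
  k=2: m=1, d=37, a=1
  k=3: m=36, d=3, a=24
  k=4: m=36, d=37, a=1
  k=5: m=1, d=38, a=1
  k=6: m=37, d=1, a=74
d=1 and a=2a₀=74 at k=6, so the next step gives (m, d) = (37, 38) again — its k=1 value — and the period has length 6.

[37; 1, 1, 24, 1, 1, 74]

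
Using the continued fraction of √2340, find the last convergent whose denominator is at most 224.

√2340 = [48; 2, 1, 2, 10, 2, 1, 2, 96, …] (period length 8).
Convergents:
  p_0/q_0 = 48/1
  p_1/q_1 = 97/2
  p_2/q_2 = 145/3
  p_3/q_3 = 387/8
  p_4/q_4 = 4015/83
  p_5/q_5 = 8417/174
  p_6/q_6 = 12432/257
q_5 = 174 ≤ 224 < 257 = q_6, so the answer is 8417/174.

8417/174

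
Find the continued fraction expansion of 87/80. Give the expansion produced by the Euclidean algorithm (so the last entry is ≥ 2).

87 = 1×80 + 7
80 = 11×7 + 3
7 = 2×3 + 1
3 = 3×1 + 0  (stop)
So 87/80 = [1; 11, 2, 3].

[1; 11, 2, 3]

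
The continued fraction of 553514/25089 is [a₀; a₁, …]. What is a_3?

16

553514 = 22·25089 + 1556   →  a_0 = 22
25089 = 16·1556 + 193   →  a_1 = 16
1556 = 8·193 + 12   →  a_2 = 8
193 = 16·12 + 1   →  a_3 = 16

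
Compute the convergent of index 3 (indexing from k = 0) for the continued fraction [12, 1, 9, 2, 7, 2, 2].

271/21

Using pₖ = aₖpₖ₋₁ + pₖ₋₂, qₖ = aₖqₖ₋₁ + qₖ₋₂ (with p₋₁=1, p₋₂=0, q₋₁=0, q₋₂=1):
  k=0: a=12, p=12, q=1
  k=1: a=1, p=13, q=1
  k=2: a=9, p=129, q=10
  k=3: a=2, p=271, q=21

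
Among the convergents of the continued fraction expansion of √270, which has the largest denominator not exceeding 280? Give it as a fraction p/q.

√270 = [16; 2, 3, 6, 3, 2, 32, …] (period length 6).
Convergents:
  p_0/q_0 = 16/1
  p_1/q_1 = 33/2
  p_2/q_2 = 115/7
  p_3/q_3 = 723/44
  p_4/q_4 = 2284/139
  p_5/q_5 = 5291/322
q_4 = 139 ≤ 280 < 322 = q_5, so the answer is 2284/139.

2284/139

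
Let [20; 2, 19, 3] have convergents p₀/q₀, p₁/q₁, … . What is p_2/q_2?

799/39

Using pₖ = aₖpₖ₋₁ + pₖ₋₂, qₖ = aₖqₖ₋₁ + qₖ₋₂ (with p₋₁=1, p₋₂=0, q₋₁=0, q₋₂=1):
  k=0: a=20, p=20, q=1
  k=1: a=2, p=41, q=2
  k=2: a=19, p=799, q=39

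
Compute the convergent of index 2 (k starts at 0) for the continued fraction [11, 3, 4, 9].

Using pₖ = aₖpₖ₋₁ + pₖ₋₂, qₖ = aₖqₖ₋₁ + qₖ₋₂ (with p₋₁=1, p₋₂=0, q₋₁=0, q₋₂=1):
  k=0: a=11, p=11, q=1
  k=1: a=3, p=34, q=3
  k=2: a=4, p=147, q=13

147/13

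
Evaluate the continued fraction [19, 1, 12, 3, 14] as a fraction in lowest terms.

11417/573

Using pₖ = aₖpₖ₋₁ + pₖ₋₂ and qₖ = aₖqₖ₋₁ + qₖ₋₂:
  k=0: a=19, p=19, q=1
  k=1: a=1, p=20, q=1
  k=2: a=12, p=259, q=13
  k=3: a=3, p=797, q=40
  k=4: a=14, p=11417, q=573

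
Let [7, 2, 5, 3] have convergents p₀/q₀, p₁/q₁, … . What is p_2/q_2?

Using pₖ = aₖpₖ₋₁ + pₖ₋₂, qₖ = aₖqₖ₋₁ + qₖ₋₂ (with p₋₁=1, p₋₂=0, q₋₁=0, q₋₂=1):
  k=0: a=7, p=7, q=1
  k=1: a=2, p=15, q=2
  k=2: a=5, p=82, q=11

82/11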